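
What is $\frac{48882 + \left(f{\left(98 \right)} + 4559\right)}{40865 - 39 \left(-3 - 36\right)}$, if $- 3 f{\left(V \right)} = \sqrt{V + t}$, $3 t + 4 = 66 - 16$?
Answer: $\frac{53441}{42386} - \frac{\sqrt{255}}{190737} \approx 1.2607$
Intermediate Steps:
$t = \frac{46}{3}$ ($t = - \frac{4}{3} + \frac{66 - 16}{3} = - \frac{4}{3} + \frac{1}{3} \cdot 50 = - \frac{4}{3} + \frac{50}{3} = \frac{46}{3} \approx 15.333$)
$f{\left(V \right)} = - \frac{\sqrt{\frac{46}{3} + V}}{3}$ ($f{\left(V \right)} = - \frac{\sqrt{V + \frac{46}{3}}}{3} = - \frac{\sqrt{\frac{46}{3} + V}}{3}$)
$\frac{48882 + \left(f{\left(98 \right)} + 4559\right)}{40865 - 39 \left(-3 - 36\right)} = \frac{48882 + \left(- \frac{\sqrt{138 + 9 \cdot 98}}{9} + 4559\right)}{40865 - 39 \left(-3 - 36\right)} = \frac{48882 + \left(- \frac{\sqrt{138 + 882}}{9} + 4559\right)}{40865 - -1521} = \frac{48882 + \left(- \frac{\sqrt{1020}}{9} + 4559\right)}{40865 + 1521} = \frac{48882 + \left(- \frac{2 \sqrt{255}}{9} + 4559\right)}{42386} = \left(48882 + \left(- \frac{2 \sqrt{255}}{9} + 4559\right)\right) \frac{1}{42386} = \left(48882 + \left(4559 - \frac{2 \sqrt{255}}{9}\right)\right) \frac{1}{42386} = \left(53441 - \frac{2 \sqrt{255}}{9}\right) \frac{1}{42386} = \frac{53441}{42386} - \frac{\sqrt{255}}{190737}$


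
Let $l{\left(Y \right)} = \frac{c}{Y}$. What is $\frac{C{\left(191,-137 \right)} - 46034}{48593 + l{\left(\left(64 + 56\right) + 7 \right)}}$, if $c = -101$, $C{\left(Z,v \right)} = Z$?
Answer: $- \frac{1940687}{2057070} \approx -0.94342$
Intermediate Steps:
$l{\left(Y \right)} = - \frac{101}{Y}$
$\frac{C{\left(191,-137 \right)} - 46034}{48593 + l{\left(\left(64 + 56\right) + 7 \right)}} = \frac{191 - 46034}{48593 - \frac{101}{\left(64 + 56\right) + 7}} = - \frac{45843}{48593 - \frac{101}{120 + 7}} = - \frac{45843}{48593 - \frac{101}{127}} = - \frac{45843}{\frac{6171210}{127}} = \left(-45843\right) \frac{127}{6171210} = - \frac{1940687}{2057070}$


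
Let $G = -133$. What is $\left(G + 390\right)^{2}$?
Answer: $66049$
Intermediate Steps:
$\left(G + 390\right)^{2} = \left(-133 + 390\right)^{2} = 257^{2} = 66049$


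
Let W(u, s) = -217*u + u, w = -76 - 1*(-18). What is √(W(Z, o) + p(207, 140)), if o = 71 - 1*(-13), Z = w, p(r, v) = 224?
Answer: 4*√797 ≈ 112.92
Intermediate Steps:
w = -58 (w = -76 + 18 = -58)
Z = -58
o = 84 (o = 71 + 13 = 84)
W(u, s) = -216*u
√(W(Z, o) + p(207, 140)) = √(-216*(-58) + 224) = √(12528 + 224) = √12752 = 4*√797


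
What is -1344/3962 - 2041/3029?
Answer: -66799/65939 ≈ -1.0130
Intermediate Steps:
-1344/3962 - 2041/3029 = -1344*1/3962 - 2041*1/3029 = -96/283 - 157/233 = -66799/65939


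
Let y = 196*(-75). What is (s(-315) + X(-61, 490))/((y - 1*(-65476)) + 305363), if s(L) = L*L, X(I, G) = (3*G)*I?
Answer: 455/16959 ≈ 0.026829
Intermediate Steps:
X(I, G) = 3*G*I
y = -14700
s(L) = L**2
(s(-315) + X(-61, 490))/((y - 1*(-65476)) + 305363) = ((-315)**2 + 3*490*(-61))/((-14700 - 1*(-65476)) + 305363) = (99225 - 89670)/((-14700 + 65476) + 305363) = 9555/(50776 + 305363) = 9555/356139 = 9555*(1/356139) = 455/16959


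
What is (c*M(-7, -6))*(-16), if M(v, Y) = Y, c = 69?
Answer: 6624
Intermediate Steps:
(c*M(-7, -6))*(-16) = (69*(-6))*(-16) = -414*(-16) = 6624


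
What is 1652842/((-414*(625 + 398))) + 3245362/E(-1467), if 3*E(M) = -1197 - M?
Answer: 38175929144/1058805 ≈ 36056.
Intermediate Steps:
E(M) = -399 - M/3 (E(M) = (-1197 - M)/3 = -399 - M/3)
1652842/((-414*(625 + 398))) + 3245362/E(-1467) = 1652842/((-414*(625 + 398))) + 3245362/(-399 - ⅓*(-1467)) = 1652842/((-414*1023)) + 3245362/(-399 + 489) = 1652842/(-423522) + 3245362/90 = 1652842*(-1/423522) + 3245362*(1/90) = -826421/211761 + 1622681/45 = 38175929144/1058805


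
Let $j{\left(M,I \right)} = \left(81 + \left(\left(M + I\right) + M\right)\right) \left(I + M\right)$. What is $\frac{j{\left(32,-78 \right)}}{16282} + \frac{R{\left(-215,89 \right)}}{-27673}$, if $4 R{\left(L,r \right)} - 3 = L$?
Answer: $- \frac{42212620}{225285893} \approx -0.18737$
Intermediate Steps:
$R{\left(L,r \right)} = \frac{3}{4} + \frac{L}{4}$
$j{\left(M,I \right)} = \left(I + M\right) \left(81 + I + 2 M\right)$ ($j{\left(M,I \right)} = \left(81 + \left(\left(I + M\right) + M\right)\right) \left(I + M\right) = \left(81 + \left(I + 2 M\right)\right) \left(I + M\right) = \left(81 + I + 2 M\right) \left(I + M\right) = \left(I + M\right) \left(81 + I + 2 M\right)$)
$\frac{j{\left(32,-78 \right)}}{16282} + \frac{R{\left(-215,89 \right)}}{-27673} = \frac{\left(-78\right)^{2} + 2 \cdot 32^{2} + 81 \left(-78\right) + 81 \cdot 32 + 3 \left(-78\right) 32}{16282} + \frac{\frac{3}{4} + \frac{1}{4} \left(-215\right)}{-27673} = \left(6084 + 2 \cdot 1024 - 6318 + 2592 - 7488\right) \frac{1}{16282} + \left(\frac{3}{4} - \frac{215}{4}\right) \left(- \frac{1}{27673}\right) = \left(6084 + 2048 - 6318 + 2592 - 7488\right) \frac{1}{16282} - - \frac{53}{27673} = \left(-3082\right) \frac{1}{16282} + \frac{53}{27673} = - \frac{1541}{8141} + \frac{53}{27673} = - \frac{42212620}{225285893}$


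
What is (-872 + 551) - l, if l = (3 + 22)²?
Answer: -946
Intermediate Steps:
l = 625 (l = 25² = 625)
(-872 + 551) - l = (-872 + 551) - 1*625 = -321 - 625 = -946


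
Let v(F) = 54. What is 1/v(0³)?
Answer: 1/54 ≈ 0.018519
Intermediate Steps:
1/v(0³) = 1/54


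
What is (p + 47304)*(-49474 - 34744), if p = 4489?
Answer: -4361902874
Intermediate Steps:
(p + 47304)*(-49474 - 34744) = (4489 + 47304)*(-49474 - 34744) = 51793*(-84218) = -4361902874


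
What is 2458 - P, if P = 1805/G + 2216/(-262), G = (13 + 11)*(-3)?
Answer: 23500087/9432 ≈ 2491.5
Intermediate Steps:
G = -72 (G = 24*(-3) = -72)
P = -316231/9432 (P = 1805/(-72) + 2216/(-262) = 1805*(-1/72) + 2216*(-1/262) = -1805/72 - 1108/131 = -316231/9432 ≈ -33.527)
2458 - P = 2458 - 1*(-316231/9432) = 2458 + 316231/9432 = 23500087/9432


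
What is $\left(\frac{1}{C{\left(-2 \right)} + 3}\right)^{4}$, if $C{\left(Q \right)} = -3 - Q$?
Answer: $\frac{1}{16} \approx 0.0625$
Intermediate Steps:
$\left(\frac{1}{C{\left(-2 \right)} + 3}\right)^{4} = \left(\frac{1}{\left(-3 - -2\right) + 3}\right)^{4} = \left(\frac{1}{\left(-3 + 2\right) + 3}\right)^{4} = \left(\frac{1}{-1 + 3}\right)^{4} = \left(\frac{1}{2}\right)^{4} = \frac{1}{16}$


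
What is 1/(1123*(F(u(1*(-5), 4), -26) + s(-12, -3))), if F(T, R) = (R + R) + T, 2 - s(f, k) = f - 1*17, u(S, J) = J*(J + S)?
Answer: -1/28075 ≈ -3.5619e-5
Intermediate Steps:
s(f, k) = 19 - f (s(f, k) = 2 - (f - 1*17) = 2 - (f - 17) = 2 - (-17 + f) = 2 + (17 - f) = 19 - f)
F(T, R) = T + 2*R (F(T, R) = 2*R + T = T + 2*R)
1/(1123*(F(u(1*(-5), 4), -26) + s(-12, -3))) = 1/(1123*((4*(4 + 1*(-5)) + 2*(-26)) + (19 - 1*(-12)))) = 1/(1123*((4*(4 - 5) - 52) + (19 + 12))) = 1/(1123*((4*(-1) - 52) + 31)) = 1/(1123*((-4 - 52) + 31)) = 1/(1123*(-56 + 31)) = 1/(1123*(-25)) = 1/(-28075) = -1/28075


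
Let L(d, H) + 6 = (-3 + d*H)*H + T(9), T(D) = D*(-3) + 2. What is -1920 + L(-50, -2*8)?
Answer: -14703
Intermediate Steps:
T(D) = 2 - 3*D (T(D) = -3*D + 2 = 2 - 3*D)
L(d, H) = -31 + H*(-3 + H*d) (L(d, H) = -6 + ((-3 + d*H)*H + (2 - 3*9)) = -6 + ((-3 + H*d)*H + (2 - 27)) = -6 + (H*(-3 + H*d) - 25) = -6 + (-25 + H*(-3 + H*d)) = -31 + H*(-3 + H*d))
-1920 + L(-50, -2*8) = -1920 + (-31 - (-6)*8 - 50*(-2*8)**2) = -1920 + (-31 - 3*(-16) - 50*(-16)**2) = -1920 + (-31 + 48 - 50*256) = -1920 + (-31 + 48 - 12800) = -1920 - 12783 = -14703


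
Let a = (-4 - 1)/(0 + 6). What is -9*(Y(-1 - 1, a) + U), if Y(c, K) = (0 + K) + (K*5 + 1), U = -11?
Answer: 135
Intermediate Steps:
a = -5/6 ≈ -0.83333
Y(c, K) = 1 + 6*K (Y(c, K) = K + (5*K + 1) = K + (1 + 5*K) = 1 + 6*K)
-9*(Y(-1 - 1, a) + U) = -9*((1 + 6*(-5/6)) - 11) = -9*((1 - 5) - 11) = -9*(-4 - 11) = -9*(-15) = 135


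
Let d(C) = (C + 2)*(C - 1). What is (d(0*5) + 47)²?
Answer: 2025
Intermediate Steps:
d(C) = (-1 + C)*(2 + C) (d(C) = (2 + C)*(-1 + C) = (-1 + C)*(2 + C))
(d(0*5) + 47)² = ((-2 + 0*5 + (0*5)²) + 47)² = ((-2 + 0 + 0²) + 47)² = ((-2 + 0 + 0) + 47)² = (-2 + 47)² = 45² = 2025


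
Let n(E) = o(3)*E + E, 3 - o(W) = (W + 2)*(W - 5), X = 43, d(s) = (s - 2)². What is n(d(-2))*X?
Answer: 9632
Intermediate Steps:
d(s) = (-2 + s)²
o(W) = 3 - (-5 + W)*(2 + W) (o(W) = 3 - (W + 2)*(W - 5) = 3 - (2 + W)*(-5 + W) = 3 - (-5 + W)*(2 + W))
n(E) = 14*E (n(E) = (13 - 1*3² + 3*3)*E + E = (13 - 1*9 + 9)*E + E = (13 - 9 + 9)*E + E = 13*E + E = 14*E)
n(d(-2))*X = (14*(-2 - 2)²)*43 = (14*(-4)²)*43 = (14*16)*43 = 224*43 = 9632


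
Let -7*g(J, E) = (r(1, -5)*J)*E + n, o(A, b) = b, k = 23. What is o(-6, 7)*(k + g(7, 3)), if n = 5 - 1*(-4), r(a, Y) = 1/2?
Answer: 283/2 ≈ 141.50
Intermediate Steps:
r(a, Y) = ½
n = 9 (n = 5 + 4 = 9)
g(J, E) = -9/7 - E*J/14 (g(J, E) = -((J/2)*E + 9)/7 = -(E*J/2 + 9)/7 = -(9 + E*J/2)/7 = -9/7 - E*J/14)
o(-6, 7)*(k + g(7, 3)) = 7*(23 + (-9/7 - 1/14*3*7)) = 7*(23 + (-9/7 - 3/2)) = 7*(23 - 39/14) = 7*(283/14) = 283/2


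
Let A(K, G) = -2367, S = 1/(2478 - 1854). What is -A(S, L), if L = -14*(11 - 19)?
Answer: 2367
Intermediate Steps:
S = 1/624 ≈ 0.0016026
L = 112 (L = -14*(-8) = 112)
-A(S, L) = -1*(-2367) = 2367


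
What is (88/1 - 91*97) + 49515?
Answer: 40776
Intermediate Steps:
(88/1 - 91*97) + 49515 = (88*1 - 8827) + 49515 = (88 - 8827) + 49515 = -8739 + 49515 = 40776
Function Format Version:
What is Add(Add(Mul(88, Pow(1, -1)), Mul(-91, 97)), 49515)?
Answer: 40776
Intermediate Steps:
Add(Add(Mul(88, Pow(1, -1)), Mul(-91, 97)), 49515) = Add(Add(Mul(88, 1), -8827), 49515) = Add(Add(88, -8827), 49515) = Add(-8739, 49515) = 40776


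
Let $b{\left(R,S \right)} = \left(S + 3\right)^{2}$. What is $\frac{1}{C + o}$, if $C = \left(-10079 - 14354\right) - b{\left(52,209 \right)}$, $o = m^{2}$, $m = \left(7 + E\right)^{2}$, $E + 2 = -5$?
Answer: $- \frac{1}{69377} \approx -1.4414 \cdot 10^{-5}$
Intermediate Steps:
$E = -7$ ($E = -2 - 5 = -7$)
$b{\left(R,S \right)} = \left(3 + S\right)^{2}$
$m = 0$ ($m = \left(7 - 7\right)^{2} = 0^{2} = 0$)
$o = 0$ ($o = 0^{2} = 0$)
$C = -69377$ ($C = \left(-10079 - 14354\right) - \left(3 + 209\right)^{2} = -24433 - 212^{2} = -24433 - 44944 = -69377$)
$\frac{1}{C + o} = \frac{1}{-69377 + 0} = \frac{1}{-69377} = - \frac{1}{69377}$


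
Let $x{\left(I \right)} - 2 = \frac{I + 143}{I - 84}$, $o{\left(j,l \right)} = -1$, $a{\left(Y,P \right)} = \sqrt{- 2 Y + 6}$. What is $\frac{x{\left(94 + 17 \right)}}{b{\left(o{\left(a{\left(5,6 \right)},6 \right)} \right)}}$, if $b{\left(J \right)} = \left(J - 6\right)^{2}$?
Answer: $\frac{44}{189} \approx 0.2328$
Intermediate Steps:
$a{\left(Y,P \right)} = \sqrt{6 - 2 Y}$
$b{\left(J \right)} = \left(-6 + J\right)^{2}$
$x{\left(I \right)} = 2 + \frac{143 + I}{-84 + I}$ ($x{\left(I \right)} = 2 + \frac{I + 143}{I - 84} = 2 + \frac{143 + I}{-84 + I}$)
$\frac{x{\left(94 + 17 \right)}}{b{\left(o{\left(a{\left(5,6 \right)},6 \right)} \right)}} = \frac{\frac{1}{-84 + \left(94 + 17\right)} \left(-25 + 3 \left(94 + 17\right)\right)}{\left(-6 - 1\right)^{2}} = \frac{\frac{1}{-84 + 111} \left(-25 + 3 \cdot 111\right)}{\left(-7\right)^{2}} = \frac{\frac{1}{27} \left(-25 + 333\right)}{49} = \frac{1}{27} \cdot 308 \cdot \frac{1}{49} = \frac{308}{27} \cdot \frac{1}{49} = \frac{44}{189}$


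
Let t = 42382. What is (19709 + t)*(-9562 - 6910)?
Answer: -1022762952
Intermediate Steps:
(19709 + t)*(-9562 - 6910) = (19709 + 42382)*(-9562 - 6910) = 62091*(-16472) = -1022762952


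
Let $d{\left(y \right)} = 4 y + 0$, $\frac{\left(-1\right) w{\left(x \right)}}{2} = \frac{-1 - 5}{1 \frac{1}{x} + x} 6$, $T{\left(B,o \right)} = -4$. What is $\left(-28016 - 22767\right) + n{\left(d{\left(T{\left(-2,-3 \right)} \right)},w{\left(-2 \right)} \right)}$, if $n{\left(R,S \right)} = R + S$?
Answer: $- \frac{254139}{5} \approx -50828.0$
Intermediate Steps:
$w{\left(x \right)} = \frac{72}{x + \frac{1}{x}}$ ($w{\left(x \right)} = - 2 \frac{-1 - 5}{1 \frac{1}{x} + x} 6 = - 2 - \frac{6}{\frac{1}{x} + x} 6 = - 2 - \frac{6}{x + \frac{1}{x}} 6 = - 2 \left(- \frac{36}{x + \frac{1}{x}}\right) = \frac{72}{x + \frac{1}{x}}$)
$d{\left(y \right)} = 4 y$
$\left(-28016 - 22767\right) + n{\left(d{\left(T{\left(-2,-3 \right)} \right)},w{\left(-2 \right)} \right)} = \left(-28016 - 22767\right) + \left(4 \left(-4\right) + 72 \left(-2\right) \frac{1}{1 + \left(-2\right)^{2}}\right) = -50783 + \left(-16 + 72 \left(-2\right) \frac{1}{1 + 4}\right) = -50783 + \left(-16 + 72 \left(-2\right) \frac{1}{5}\right) = -50783 - \frac{224}{5} = - \frac{254139}{5}$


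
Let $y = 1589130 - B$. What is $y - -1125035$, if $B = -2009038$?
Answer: $4723203$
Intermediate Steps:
$y = 3598168$ ($y = 1589130 - -2009038 = 1589130 + 2009038 = 3598168$)
$y - -1125035 = 3598168 - -1125035 = 3598168 + \left(1126132 - 1097\right) = 3598168 + 1125035 = 4723203$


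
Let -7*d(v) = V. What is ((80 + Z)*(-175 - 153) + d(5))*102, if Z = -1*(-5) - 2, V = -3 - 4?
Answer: -2776746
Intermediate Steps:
V = -7
d(v) = 1 (d(v) = -⅐*(-7) = 1)
Z = 3 (Z = 5 - 2 = 3)
((80 + Z)*(-175 - 153) + d(5))*102 = ((80 + 3)*(-175 - 153) + 1)*102 = (83*(-328) + 1)*102 = (-27224 + 1)*102 = -27223*102 = -2776746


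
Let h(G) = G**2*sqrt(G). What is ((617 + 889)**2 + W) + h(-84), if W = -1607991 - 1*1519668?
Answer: -859623 + 14112*I*sqrt(21) ≈ -8.5962e+5 + 64669.0*I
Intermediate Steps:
W = -3127659 (W = -1607991 - 1519668 = -3127659)
h(G) = G**(5/2)
((617 + 889)**2 + W) + h(-84) = ((617 + 889)**2 - 3127659) + (-84)**(5/2) = (1506**2 - 3127659) + 14112*I*sqrt(21) = (2268036 - 3127659) + 14112*I*sqrt(21) = -859623 + 14112*I*sqrt(21)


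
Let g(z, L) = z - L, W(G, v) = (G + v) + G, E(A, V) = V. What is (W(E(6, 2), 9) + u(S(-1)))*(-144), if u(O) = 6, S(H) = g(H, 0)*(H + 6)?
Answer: -2736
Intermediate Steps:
W(G, v) = v + 2*G
S(H) = H*(6 + H) (S(H) = (H - 1*0)*(H + 6) = (H + 0)*(6 + H) = H*(6 + H))
(W(E(6, 2), 9) + u(S(-1)))*(-144) = ((9 + 2*2) + 6)*(-144) = ((9 + 4) + 6)*(-144) = (13 + 6)*(-144) = 19*(-144) = -2736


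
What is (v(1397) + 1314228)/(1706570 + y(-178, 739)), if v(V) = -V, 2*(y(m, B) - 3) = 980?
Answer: 1312831/1707063 ≈ 0.76906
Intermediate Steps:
y(m, B) = 493 (y(m, B) = 3 + (1/2)*980 = 3 + 490 = 493)
(v(1397) + 1314228)/(1706570 + y(-178, 739)) = (-1*1397 + 1314228)/(1706570 + 493) = (-1397 + 1314228)/1707063 = 1312831*(1/1707063) = 1312831/1707063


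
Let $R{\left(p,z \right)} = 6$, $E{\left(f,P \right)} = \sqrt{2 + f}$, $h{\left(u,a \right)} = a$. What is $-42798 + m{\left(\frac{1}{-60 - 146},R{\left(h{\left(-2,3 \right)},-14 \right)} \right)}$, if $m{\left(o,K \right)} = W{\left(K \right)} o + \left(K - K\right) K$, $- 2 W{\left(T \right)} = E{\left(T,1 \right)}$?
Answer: $-42798 + \frac{\sqrt{2}}{206} \approx -42798.0$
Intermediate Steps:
$W{\left(T \right)} = - \frac{\sqrt{2 + T}}{2}$
$m{\left(o,K \right)} = - \frac{o \sqrt{2 + K}}{2}$ ($m{\left(o,K \right)} = - \frac{\sqrt{2 + K}}{2} o + \left(K - K\right) K = - \frac{o \sqrt{2 + K}}{2} + 0 K = - \frac{o \sqrt{2 + K}}{2} + 0 = - \frac{o \sqrt{2 + K}}{2}$)
$-42798 + m{\left(\frac{1}{-60 - 146},R{\left(h{\left(-2,3 \right)},-14 \right)} \right)} = -42798 - \frac{\sqrt{2 + 6}}{2 \left(-60 - 146\right)} = -42798 - \frac{\sqrt{8}}{2 \left(-206\right)} = -42798 - - \frac{2 \sqrt{2}}{412} = -42798 + \frac{\sqrt{2}}{206}$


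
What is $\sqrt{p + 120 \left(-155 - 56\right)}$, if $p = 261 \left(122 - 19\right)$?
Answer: $\sqrt{1563} \approx 39.535$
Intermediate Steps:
$p = 26883$ ($p = 261 \left(122 - 19\right) = 261 \cdot 103 = 26883$)
$\sqrt{p + 120 \left(-155 - 56\right)} = \sqrt{26883 + 120 \left(-155 - 56\right)} = \sqrt{26883 + 120 \left(-211\right)} = \sqrt{26883 - 25320} = \sqrt{1563}$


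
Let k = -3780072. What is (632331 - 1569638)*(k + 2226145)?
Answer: 1456506654589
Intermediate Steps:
(632331 - 1569638)*(k + 2226145) = (632331 - 1569638)*(-3780072 + 2226145) = -937307*(-1553927) = 1456506654589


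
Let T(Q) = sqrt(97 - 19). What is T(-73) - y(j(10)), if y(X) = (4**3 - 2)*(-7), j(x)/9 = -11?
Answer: 434 + sqrt(78) ≈ 442.83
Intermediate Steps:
j(x) = -99 (j(x) = 9*(-11) = -99)
T(Q) = sqrt(78)
y(X) = -434 (y(X) = (64 - 2)*(-7) = 62*(-7) = -434)
T(-73) - y(j(10)) = sqrt(78) - 1*(-434) = sqrt(78) + 434 = 434 + sqrt(78)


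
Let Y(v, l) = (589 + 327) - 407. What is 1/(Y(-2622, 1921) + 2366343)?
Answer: 1/2366852 ≈ 4.2250e-7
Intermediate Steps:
Y(v, l) = 509 (Y(v, l) = 916 - 407 = 509)
1/(Y(-2622, 1921) + 2366343) = 1/(509 + 2366343) = 1/2366852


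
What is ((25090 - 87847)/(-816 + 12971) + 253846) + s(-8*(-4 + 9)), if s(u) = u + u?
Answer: 3084462973/12155 ≈ 2.5376e+5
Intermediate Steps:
s(u) = 2*u
((25090 - 87847)/(-816 + 12971) + 253846) + s(-8*(-4 + 9)) = ((25090 - 87847)/(-816 + 12971) + 253846) + 2*(-8*(-4 + 9)) = (-62757/12155 + 253846) + 2*(-8*5) = (-62757*1/12155 + 253846) + 2*(-40) = (-62757/12155 + 253846) - 80 = 3085435373/12155 - 80 = 3084462973/12155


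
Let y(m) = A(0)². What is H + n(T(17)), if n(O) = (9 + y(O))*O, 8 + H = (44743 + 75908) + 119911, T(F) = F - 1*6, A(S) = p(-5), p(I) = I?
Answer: 240928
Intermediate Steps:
A(S) = -5
T(F) = -6 + F (T(F) = F - 6 = -6 + F)
y(m) = 25 (y(m) = (-5)² = 25)
H = 240554 (H = -8 + ((44743 + 75908) + 119911) = -8 + (120651 + 119911) = -8 + 240562 = 240554)
n(O) = 34*O (n(O) = (9 + 25)*O = 34*O)
H + n(T(17)) = 240554 + 34*(-6 + 17) = 240554 + 34*11 = 240554 + 374 = 240928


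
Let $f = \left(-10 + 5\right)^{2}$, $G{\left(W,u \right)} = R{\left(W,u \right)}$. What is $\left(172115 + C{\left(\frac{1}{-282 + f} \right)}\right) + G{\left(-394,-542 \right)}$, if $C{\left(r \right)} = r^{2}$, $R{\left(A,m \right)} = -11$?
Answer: $\frac{11367297097}{66049} \approx 1.721 \cdot 10^{5}$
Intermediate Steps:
$G{\left(W,u \right)} = -11$
$f = 25$ ($f = \left(-5\right)^{2} = 25$)
$\left(172115 + C{\left(\frac{1}{-282 + f} \right)}\right) + G{\left(-394,-542 \right)} = \left(172115 + \left(\frac{1}{-282 + 25}\right)^{2}\right) - 11 = \left(172115 + \left(\frac{1}{-257}\right)^{2}\right) - 11 = \left(172115 + \left(- \frac{1}{257}\right)^{2}\right) - 11 = \left(172115 + \frac{1}{66049}\right) - 11 = \frac{11368023636}{66049} - 11 = \frac{11367297097}{66049}$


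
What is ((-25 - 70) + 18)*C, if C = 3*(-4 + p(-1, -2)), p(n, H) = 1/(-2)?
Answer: 2079/2 ≈ 1039.5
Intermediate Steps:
p(n, H) = -½
C = -27/2 (C = 3*(-4 - ½) = 3*(-9/2) = -27/2 ≈ -13.500)
((-25 - 70) + 18)*C = ((-25 - 70) + 18)*(-27/2) = (-95 + 18)*(-27/2) = -77*(-27/2) = 2079/2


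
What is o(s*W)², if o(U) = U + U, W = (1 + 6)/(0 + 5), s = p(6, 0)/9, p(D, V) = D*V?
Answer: 0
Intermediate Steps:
s = 0 (s = (6*0)/9 = 0*(⅑) = 0)
W = 7/5 ≈ 1.4000
o(U) = 2*U
o(s*W)² = (2*(0*(7/5)))² = (2*0)² = 0² = 0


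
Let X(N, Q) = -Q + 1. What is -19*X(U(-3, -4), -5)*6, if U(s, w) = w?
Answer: -684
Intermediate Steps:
X(N, Q) = 1 - Q
-19*X(U(-3, -4), -5)*6 = -19*(1 - 1*(-5))*6 = -19*(1 + 5)*6 = -19*6*6 = -114*6 = -684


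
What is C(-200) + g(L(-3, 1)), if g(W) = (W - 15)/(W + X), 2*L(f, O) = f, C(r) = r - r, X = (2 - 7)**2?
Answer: -33/47 ≈ -0.70213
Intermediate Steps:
X = 25 (X = (-5)**2 = 25)
C(r) = 0
L(f, O) = f/2
g(W) = (-15 + W)/(25 + W) (g(W) = (W - 15)/(W + 25) = (-15 + W)/(25 + W))
C(-200) + g(L(-3, 1)) = 0 + (-15 + (1/2)*(-3))/(25 + (1/2)*(-3)) = 0 + (-15 - 3/2)/(25 - 3/2) = 0 - 33/2/(47/2) = 0 + (2/47)*(-33/2) = 0 - 33/47 = -33/47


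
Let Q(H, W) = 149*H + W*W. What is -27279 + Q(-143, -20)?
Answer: -48186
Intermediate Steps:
Q(H, W) = W**2 + 149*H (Q(H, W) = 149*H + W**2 = W**2 + 149*H)
-27279 + Q(-143, -20) = -27279 + ((-20)**2 + 149*(-143)) = -27279 + (400 - 21307) = -27279 - 20907 = -48186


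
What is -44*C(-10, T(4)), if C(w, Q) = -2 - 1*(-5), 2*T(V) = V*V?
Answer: -132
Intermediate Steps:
T(V) = V**2/2 (T(V) = (V*V)/2 = V**2/2)
C(w, Q) = 3 (C(w, Q) = -2 + 5 = 3)
-44*C(-10, T(4)) = -44*3 = -132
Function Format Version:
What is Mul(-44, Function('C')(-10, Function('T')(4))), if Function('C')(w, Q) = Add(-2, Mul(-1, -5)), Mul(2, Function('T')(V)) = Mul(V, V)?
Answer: -132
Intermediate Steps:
Function('T')(V) = Mul(Rational(1, 2), Pow(V, 2)) (Function('T')(V) = Mul(Rational(1, 2), Mul(V, V)) = Mul(Rational(1, 2), Pow(V, 2)))
Function('C')(w, Q) = 3 (Function('C')(w, Q) = Add(-2, 5) = 3)
Mul(-44, Function('C')(-10, Function('T')(4))) = Mul(-44, 3) = -132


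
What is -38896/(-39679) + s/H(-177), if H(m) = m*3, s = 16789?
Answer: -645516955/21069549 ≈ -30.637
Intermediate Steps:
H(m) = 3*m
-38896/(-39679) + s/H(-177) = -38896/(-39679) + 16789/((3*(-177))) = -38896*(-1/39679) + 16789/(-531) = 38896/39679 + 16789*(-1/531) = 38896/39679 - 16789/531 = -645516955/21069549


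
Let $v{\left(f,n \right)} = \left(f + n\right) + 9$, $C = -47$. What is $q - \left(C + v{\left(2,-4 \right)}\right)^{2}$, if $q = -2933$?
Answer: $-4533$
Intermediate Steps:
$v{\left(f,n \right)} = 9 + f + n$
$q - \left(C + v{\left(2,-4 \right)}\right)^{2} = -2933 - \left(-47 + \left(9 + 2 - 4\right)\right)^{2} = -2933 - \left(-47 + 7\right)^{2} = -2933 - \left(-40\right)^{2} = -2933 - 1600 = -4533$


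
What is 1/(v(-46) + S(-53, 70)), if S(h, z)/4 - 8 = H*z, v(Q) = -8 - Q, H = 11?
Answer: 1/3150 ≈ 0.00031746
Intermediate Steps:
S(h, z) = 32 + 44*z (S(h, z) = 32 + 4*(11*z) = 32 + 44*z)
1/(v(-46) + S(-53, 70)) = 1/((-8 - 1*(-46)) + (32 + 44*70)) = 1/((-8 + 46) + (32 + 3080)) = 1/(38 + 3112) = 1/3150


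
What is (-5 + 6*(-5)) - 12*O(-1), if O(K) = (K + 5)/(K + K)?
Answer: -11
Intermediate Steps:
O(K) = (5 + K)/(2*K) (O(K) = (5 + K)/((2*K)) = (5 + K)*(1/(2*K)) = (5 + K)/(2*K))
(-5 + 6*(-5)) - 12*O(-1) = (-5 + 6*(-5)) - 6*(5 - 1)/(-1) = (-5 - 30) - 6*(-1)*4 = -35 - 12*(-2) = -35 + 24 = -11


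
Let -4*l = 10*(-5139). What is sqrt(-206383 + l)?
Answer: I*sqrt(774142)/2 ≈ 439.93*I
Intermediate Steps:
l = 25695/2 (l = -5*(-5139)/2 = -1/4*(-51390) = 25695/2 ≈ 12848.)
sqrt(-206383 + l) = sqrt(-206383 + 25695/2) = sqrt(-387071/2) = I*sqrt(774142)/2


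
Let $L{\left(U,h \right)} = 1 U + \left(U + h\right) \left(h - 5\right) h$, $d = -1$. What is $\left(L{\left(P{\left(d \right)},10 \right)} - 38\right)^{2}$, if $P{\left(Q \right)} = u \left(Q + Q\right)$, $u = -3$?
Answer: $589824$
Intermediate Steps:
$P{\left(Q \right)} = - 6 Q$ ($P{\left(Q \right)} = - 3 \left(Q + Q\right) = - 3 \cdot 2 Q = - 6 Q$)
$L{\left(U,h \right)} = U + h \left(-5 + h\right) \left(U + h\right)$ ($L{\left(U,h \right)} = U + \left(U + h\right) \left(-5 + h\right) h = U + \left(-5 + h\right) \left(U + h\right) h = U + h \left(-5 + h\right) \left(U + h\right)$)
$\left(L{\left(P{\left(d \right)},10 \right)} - 38\right)^{2} = \left(\left(\left(-6\right) \left(-1\right) + 10^{3} - 5 \cdot 10^{2} + \left(-6\right) \left(-1\right) 10^{2} - 5 \left(\left(-6\right) \left(-1\right)\right) 10\right) - 38\right)^{2} = \left(\left(6 + 1000 - 500 + 6 \cdot 100 - 30 \cdot 10\right) - 38\right)^{2} = \left(\left(6 + 1000 - 500 + 600 - 300\right) - 38\right)^{2} = \left(806 - 38\right)^{2} = 768^{2} = 589824$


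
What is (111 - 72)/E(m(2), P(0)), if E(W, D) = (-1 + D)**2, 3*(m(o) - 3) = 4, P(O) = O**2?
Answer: 39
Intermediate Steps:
m(o) = 13/3 (m(o) = 3 + (1/3)*4 = 3 + 4/3 = 13/3)
(111 - 72)/E(m(2), P(0)) = (111 - 72)/((-1 + 0**2)**2) = 39/((-1 + 0)**2) = 39/((-1)**2) = 39/1 = 39*1 = 39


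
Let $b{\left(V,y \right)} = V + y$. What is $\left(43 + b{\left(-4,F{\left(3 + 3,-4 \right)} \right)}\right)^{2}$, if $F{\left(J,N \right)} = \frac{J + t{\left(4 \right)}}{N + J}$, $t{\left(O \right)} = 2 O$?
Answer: $2116$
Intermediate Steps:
$F{\left(J,N \right)} = \frac{8 + J}{J + N}$ ($F{\left(J,N \right)} = \frac{J + 2 \cdot 4}{N + J} = \frac{J + 8}{J + N} = \frac{8 + J}{J + N}$)
$\left(43 + b{\left(-4,F{\left(3 + 3,-4 \right)} \right)}\right)^{2} = \left(43 - \left(4 - \frac{8 + \left(3 + 3\right)}{\left(3 + 3\right) - 4}\right)\right)^{2} = \left(43 - \left(4 - \frac{8 + 6}{6 - 4}\right)\right)^{2} = \left(43 - \left(4 - \frac{1}{2} \cdot 14\right)\right)^{2} = \left(43 + \left(-4 + \frac{1}{2} \cdot 14\right)\right)^{2} = \left(43 + \left(-4 + 7\right)\right)^{2} = \left(43 + 3\right)^{2} = 46^{2} = 2116$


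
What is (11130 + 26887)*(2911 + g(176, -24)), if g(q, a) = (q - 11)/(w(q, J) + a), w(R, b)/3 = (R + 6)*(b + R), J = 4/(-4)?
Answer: 3523876211989/31842 ≈ 1.1067e+8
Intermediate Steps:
J = -1 (J = 4*(-¼) = -1)
w(R, b) = 3*(6 + R)*(R + b) (w(R, b) = 3*((R + 6)*(b + R)) = 3*((6 + R)*(R + b)) = 3*(6 + R)*(R + b))
g(q, a) = (-11 + q)/(-18 + a + 3*q² + 15*q) (g(q, a) = (q - 11)/((3*q² + 18*q + 18*(-1) + 3*q*(-1)) + a) = (-11 + q)/((3*q² + 18*q - 18 - 3*q) + a) = (-11 + q)/((-18 + 3*q² + 15*q) + a) = (-11 + q)/(-18 + a + 3*q² + 15*q))
(11130 + 26887)*(2911 + g(176, -24)) = (11130 + 26887)*(2911 + (-11 + 176)/(-18 - 24 + 3*176² + 15*176)) = 38017*(2911 + 165/(-18 - 24 + 3*30976 + 2640)) = 38017*(2911 + 165/(-18 - 24 + 92928 + 2640)) = 38017*(2911 + 165/95526) = 38017*(2911 + (1/95526)*165) = 38017*(2911 + 55/31842) = 38017*(92692117/31842) = 3523876211989/31842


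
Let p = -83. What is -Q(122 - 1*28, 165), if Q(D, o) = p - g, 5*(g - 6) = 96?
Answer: 541/5 ≈ 108.20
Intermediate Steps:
g = 126/5 (g = 6 + (⅕)*96 = 6 + 96/5 = 126/5 ≈ 25.200)
Q(D, o) = -541/5 (Q(D, o) = -83 - 1*126/5 = -83 - 126/5 = -541/5)
-Q(122 - 1*28, 165) = -1*(-541/5) = 541/5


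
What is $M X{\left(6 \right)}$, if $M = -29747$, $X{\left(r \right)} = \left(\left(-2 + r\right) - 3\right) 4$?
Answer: $-118988$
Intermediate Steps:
$X{\left(r \right)} = -20 + 4 r$ ($X{\left(r \right)} = \left(-5 + r\right) 4 = -20 + 4 r$)
$M X{\left(6 \right)} = - 29747 \left(-20 + 4 \cdot 6\right) = - 29747 \left(-20 + 24\right) = \left(-29747\right) 4 = -118988$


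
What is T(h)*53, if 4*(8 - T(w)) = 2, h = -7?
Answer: 795/2 ≈ 397.50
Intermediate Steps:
T(w) = 15/2 (T(w) = 8 - ¼*2 = 8 - ½ = 15/2)
T(h)*53 = (15/2)*53 = 795/2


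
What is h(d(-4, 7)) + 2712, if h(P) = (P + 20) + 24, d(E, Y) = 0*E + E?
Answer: 2752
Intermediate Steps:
d(E, Y) = E (d(E, Y) = 0 + E = E)
h(P) = 44 + P (h(P) = (20 + P) + 24 = 44 + P)
h(d(-4, 7)) + 2712 = (44 - 4) + 2712 = 40 + 2712 = 2752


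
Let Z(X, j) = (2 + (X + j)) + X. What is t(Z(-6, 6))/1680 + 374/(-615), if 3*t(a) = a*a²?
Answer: -8018/12915 ≈ -0.62083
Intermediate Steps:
Z(X, j) = 2 + j + 2*X (Z(X, j) = (2 + X + j) + X = 2 + j + 2*X)
t(a) = a³/3 (t(a) = (a*a²)/3 = a³/3)
t(Z(-6, 6))/1680 + 374/(-615) = ((2 + 6 + 2*(-6))³/3)/1680 + 374/(-615) = ((2 + 6 - 12)³/3)*(1/1680) + 374*(-1/615) = ((⅓)*(-4)³)*(1/1680) - 374/615 = ((⅓)*(-64))*(1/1680) - 374/615 = -64/3*1/1680 - 374/615 = -4/315 - 374/615 = -8018/12915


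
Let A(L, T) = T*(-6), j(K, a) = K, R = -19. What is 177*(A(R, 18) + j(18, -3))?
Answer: -15930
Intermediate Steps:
A(L, T) = -6*T
177*(A(R, 18) + j(18, -3)) = 177*(-6*18 + 18) = 177*(-108 + 18) = 177*(-90) = -15930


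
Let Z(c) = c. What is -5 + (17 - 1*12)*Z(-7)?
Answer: -40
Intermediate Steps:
-5 + (17 - 1*12)*Z(-7) = -5 + (17 - 1*12)*(-7) = -5 + (17 - 12)*(-7) = -5 + 5*(-7) = -5 - 35 = -40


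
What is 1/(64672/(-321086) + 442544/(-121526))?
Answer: -9755074309/37488503064 ≈ -0.26022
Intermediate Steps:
1/(64672/(-321086) + 442544/(-121526)) = 1/(64672*(-1/321086) + 442544*(-1/121526)) = 1/(-32336/160543 - 221272/60763) = 1/(-37488503064/9755074309) = -9755074309/37488503064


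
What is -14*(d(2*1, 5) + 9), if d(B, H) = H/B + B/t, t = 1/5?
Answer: -301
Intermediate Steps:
t = ⅕ (t = 1*(⅕) = ⅕ ≈ 0.20000)
d(B, H) = 5*B + H/B (d(B, H) = H/B + B/(⅕) = H/B + B*5 = H/B + 5*B = 5*B + H/B)
-14*(d(2*1, 5) + 9) = -14*((5*(2*1) + 5/((2*1))) + 9) = -14*((5*2 + 5/2) + 9) = -14*((10 + 5*(½)) + 9) = -14*((10 + 5/2) + 9) = -14*(25/2 + 9) = -14*43/2 = -301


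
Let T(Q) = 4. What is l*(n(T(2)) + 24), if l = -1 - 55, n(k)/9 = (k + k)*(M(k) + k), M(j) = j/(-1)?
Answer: -1344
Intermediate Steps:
M(j) = -j (M(j) = j*(-1) = -j)
n(k) = 0 (n(k) = 9*((k + k)*(-k + k)) = 9*((2*k)*0) = 9*0 = 0)
l = -56
l*(n(T(2)) + 24) = -56*(0 + 24) = -56*24 = -1344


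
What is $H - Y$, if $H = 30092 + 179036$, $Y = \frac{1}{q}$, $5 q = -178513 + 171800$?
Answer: $\frac{1403876269}{6713} \approx 2.0913 \cdot 10^{5}$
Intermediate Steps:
$q = - \frac{6713}{5}$ ($q = \frac{-178513 + 171800}{5} = \frac{1}{5} \left(-6713\right) = - \frac{6713}{5} \approx -1342.6$)
$Y = - \frac{5}{6713}$ ($Y = \frac{1}{- \frac{6713}{5}} = - \frac{5}{6713} \approx -0.00074482$)
$H = 209128$
$H - Y = 209128 - - \frac{5}{6713} = 209128 + \frac{5}{6713} = \frac{1403876269}{6713}$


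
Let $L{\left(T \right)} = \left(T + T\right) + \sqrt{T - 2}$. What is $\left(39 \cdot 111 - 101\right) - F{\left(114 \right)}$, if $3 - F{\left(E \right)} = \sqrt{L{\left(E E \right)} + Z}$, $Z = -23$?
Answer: $4225 + \sqrt{25969 + \sqrt{12994}} \approx 4386.5$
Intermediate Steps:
$L{\left(T \right)} = \sqrt{-2 + T} + 2 T$ ($L{\left(T \right)} = 2 T + \sqrt{-2 + T} = \sqrt{-2 + T} + 2 T$)
$F{\left(E \right)} = 3 - \sqrt{-23 + \sqrt{-2 + E^{2}} + 2 E^{2}}$ ($F{\left(E \right)} = 3 - \sqrt{\left(\sqrt{-2 + E E} + 2 E E\right) - 23} = 3 - \sqrt{\left(\sqrt{-2 + E^{2}} + 2 E^{2}\right) - 23} = 3 - \sqrt{-23 + \sqrt{-2 + E^{2}} + 2 E^{2}}$)
$\left(39 \cdot 111 - 101\right) - F{\left(114 \right)} = \left(39 \cdot 111 - 101\right) - \left(3 - \sqrt{-23 + \sqrt{-2 + 114^{2}} + 2 \cdot 114^{2}}\right) = \left(4329 - 101\right) - \left(3 - \sqrt{-23 + \sqrt{-2 + 12996} + 2 \cdot 12996}\right) = 4228 - \left(3 - \sqrt{-23 + \sqrt{12994} + 25992}\right) = 4228 - \left(3 - \sqrt{25969 + \sqrt{12994}}\right) = 4225 + \sqrt{25969 + \sqrt{12994}}$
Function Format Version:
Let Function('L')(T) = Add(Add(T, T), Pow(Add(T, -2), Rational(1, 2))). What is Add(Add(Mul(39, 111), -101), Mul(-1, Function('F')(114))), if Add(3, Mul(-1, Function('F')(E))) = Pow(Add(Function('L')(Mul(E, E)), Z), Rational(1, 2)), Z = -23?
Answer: Add(4225, Pow(Add(25969, Pow(12994, Rational(1, 2))), Rational(1, 2))) ≈ 4386.5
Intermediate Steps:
Function('L')(T) = Add(Pow(Add(-2, T), Rational(1, 2)), Mul(2, T)) (Function('L')(T) = Add(Mul(2, T), Pow(Add(-2, T), Rational(1, 2))) = Add(Pow(Add(-2, T), Rational(1, 2)), Mul(2, T)))
Function('F')(E) = Add(3, Mul(-1, Pow(Add(-23, Pow(Add(-2, Pow(E, 2)), Rational(1, 2)), Mul(2, Pow(E, 2))), Rational(1, 2)))) (Function('F')(E) = Add(3, Mul(-1, Pow(Add(Add(Pow(Add(-2, Mul(E, E)), Rational(1, 2)), Mul(2, Mul(E, E))), -23), Rational(1, 2)))) = Add(3, Mul(-1, Pow(Add(Add(Pow(Add(-2, Pow(E, 2)), Rational(1, 2)), Mul(2, Pow(E, 2))), -23), Rational(1, 2)))) = Add(3, Mul(-1, Pow(Add(-23, Pow(Add(-2, Pow(E, 2)), Rational(1, 2)), Mul(2, Pow(E, 2))), Rational(1, 2)))))
Add(Add(Mul(39, 111), -101), Mul(-1, Function('F')(114))) = Add(Add(Mul(39, 111), -101), Mul(-1, Add(3, Mul(-1, Pow(Add(-23, Pow(Add(-2, Pow(114, 2)), Rational(1, 2)), Mul(2, Pow(114, 2))), Rational(1, 2)))))) = Add(Add(4329, -101), Mul(-1, Add(3, Mul(-1, Pow(Add(-23, Pow(Add(-2, 12996), Rational(1, 2)), Mul(2, 12996)), Rational(1, 2)))))) = Add(4228, Mul(-1, Add(3, Mul(-1, Pow(Add(-23, Pow(12994, Rational(1, 2)), 25992), Rational(1, 2)))))) = Add(4228, Mul(-1, Add(3, Mul(-1, Pow(Add(25969, Pow(12994, Rational(1, 2))), Rational(1, 2)))))) = Add(4228, Add(-3, Pow(Add(25969, Pow(12994, Rational(1, 2))), Rational(1, 2)))) = Add(4225, Pow(Add(25969, Pow(12994, Rational(1, 2))), Rational(1, 2)))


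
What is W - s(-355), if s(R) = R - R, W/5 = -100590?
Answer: -502950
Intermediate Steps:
W = -502950 (W = 5*(-100590) = -502950)
s(R) = 0
W - s(-355) = -502950 - 1*0 = -502950 + 0 = -502950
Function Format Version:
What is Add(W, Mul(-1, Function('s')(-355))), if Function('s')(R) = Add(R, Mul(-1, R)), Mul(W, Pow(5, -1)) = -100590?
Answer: -502950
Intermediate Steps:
W = -502950 (W = Mul(5, -100590) = -502950)
Function('s')(R) = 0
Add(W, Mul(-1, Function('s')(-355))) = Add(-502950, Mul(-1, 0)) = Add(-502950, 0) = -502950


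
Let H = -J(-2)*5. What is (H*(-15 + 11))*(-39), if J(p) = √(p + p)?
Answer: -1560*I ≈ -1560.0*I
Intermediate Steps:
J(p) = √2*√p (J(p) = √(2*p) = √2*√p)
H = -10*I (H = -√2*√(-2)*5 = -√2*I*√2*5 = -2*I*5 = -10*I ≈ -10.0*I)
(H*(-15 + 11))*(-39) = ((-10*I)*(-15 + 11))*(-39) = (-10*I*(-4))*(-39) = (40*I)*(-39) = -1560*I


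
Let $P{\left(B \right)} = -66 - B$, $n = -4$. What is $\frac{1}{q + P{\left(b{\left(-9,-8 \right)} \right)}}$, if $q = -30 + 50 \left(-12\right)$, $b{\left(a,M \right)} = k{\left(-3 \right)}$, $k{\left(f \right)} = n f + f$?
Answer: $- \frac{1}{705} \approx -0.0014184$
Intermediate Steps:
$k{\left(f \right)} = - 3 f$ ($k{\left(f \right)} = - 4 f + f = - 3 f$)
$b{\left(a,M \right)} = 9$ ($b{\left(a,M \right)} = \left(-3\right) \left(-3\right) = 9$)
$q = -630$ ($q = -30 - 600 = -630$)
$\frac{1}{q + P{\left(b{\left(-9,-8 \right)} \right)}} = \frac{1}{-630 - 75} = \frac{1}{-705} = - \frac{1}{705}$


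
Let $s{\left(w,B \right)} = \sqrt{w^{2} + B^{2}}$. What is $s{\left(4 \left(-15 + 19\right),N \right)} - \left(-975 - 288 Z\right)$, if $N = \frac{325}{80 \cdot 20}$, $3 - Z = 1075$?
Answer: $-307761 + \frac{\sqrt{1048745}}{64} \approx -3.0775 \cdot 10^{5}$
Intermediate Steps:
$Z = -1072$ ($Z = 3 - 1075 = -1072$)
$N = \frac{13}{64}$ ($N = \frac{325}{1600} = 325 \cdot \frac{1}{1600} = \frac{13}{64} \approx 0.20313$)
$s{\left(w,B \right)} = \sqrt{B^{2} + w^{2}}$
$s{\left(4 \left(-15 + 19\right),N \right)} - \left(-975 - 288 Z\right) = \sqrt{\left(\frac{13}{64}\right)^{2} + \left(4 \left(-15 + 19\right)\right)^{2}} - \left(-975 - -308736\right) = \sqrt{\frac{169}{4096} + \left(4 \cdot 4\right)^{2}} - \left(-975 + 308736\right) = \sqrt{\frac{169}{4096} + 16^{2}} - 307761 = \sqrt{\frac{169}{4096} + 256} - 307761 = \sqrt{\frac{1048745}{4096}} - 307761 = \frac{\sqrt{1048745}}{64} - 307761 = -307761 + \frac{\sqrt{1048745}}{64}$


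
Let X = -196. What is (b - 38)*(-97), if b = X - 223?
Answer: 44329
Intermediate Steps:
b = -419 (b = -196 - 223 = -419)
(b - 38)*(-97) = (-419 - 38)*(-97) = -457*(-97) = 44329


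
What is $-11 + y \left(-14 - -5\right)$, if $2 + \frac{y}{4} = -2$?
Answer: $133$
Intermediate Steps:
$y = -16$ ($y = -8 + 4 \left(-2\right) = -8 - 8 = -16$)
$-11 + y \left(-14 - -5\right) = -11 - 16 \left(-14 - -5\right) = -11 - 16 \left(-14 + 5\right) = -11 - -144 = -11 + 144 = 133$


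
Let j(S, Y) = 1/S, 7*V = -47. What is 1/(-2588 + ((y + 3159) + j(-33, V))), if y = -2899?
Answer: -33/76825 ≈ -0.00042955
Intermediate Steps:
V = -47/7 (V = (1/7)*(-47) = -47/7 ≈ -6.7143)
1/(-2588 + ((y + 3159) + j(-33, V))) = 1/(-2588 + ((-2899 + 3159) + 1/(-33))) = 1/(-2588 + (260 - 1/33)) = 1/(-2588 + 8579/33) = 1/(-76825/33) = -33/76825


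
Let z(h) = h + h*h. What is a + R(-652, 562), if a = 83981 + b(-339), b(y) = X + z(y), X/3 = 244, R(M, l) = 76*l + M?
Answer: 241355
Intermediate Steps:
R(M, l) = M + 76*l
X = 732 (X = 3*244 = 732)
z(h) = h + h**2
b(y) = 732 + y*(1 + y)
a = 199295 (a = 83981 + (732 - 339*(1 - 339)) = 83981 + (732 - 339*(-338)) = 83981 + (732 + 114582) = 83981 + 115314 = 199295)
a + R(-652, 562) = 199295 + (-652 + 76*562) = 199295 + (-652 + 42712) = 199295 + 42060 = 241355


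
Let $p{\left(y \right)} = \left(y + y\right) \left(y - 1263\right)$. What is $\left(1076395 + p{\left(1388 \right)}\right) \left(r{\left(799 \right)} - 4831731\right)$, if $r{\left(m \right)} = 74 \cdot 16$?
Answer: $-6875776447065$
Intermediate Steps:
$r{\left(m \right)} = 1184$
$p{\left(y \right)} = 2 y \left(-1263 + y\right)$
$\left(1076395 + p{\left(1388 \right)}\right) \left(r{\left(799 \right)} - 4831731\right) = \left(1076395 + 2 \cdot 1388 \left(-1263 + 1388\right)\right) \left(1184 - 4831731\right) = \left(1076395 + 2 \cdot 1388 \cdot 125\right) \left(-4830547\right) = \left(1076395 + 347000\right) \left(-4830547\right) = 1423395 \left(-4830547\right) = -6875776447065$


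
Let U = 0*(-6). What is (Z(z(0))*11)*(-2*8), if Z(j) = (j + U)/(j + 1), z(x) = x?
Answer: 0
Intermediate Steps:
U = 0
Z(j) = j/(1 + j) (Z(j) = (j + 0)/(j + 1) = j/(1 + j))
(Z(z(0))*11)*(-2*8) = ((0/(1 + 0))*11)*(-2*8) = ((0/1)*11)*(-16) = ((0*1)*11)*(-16) = (0*11)*(-16) = 0*(-16) = 0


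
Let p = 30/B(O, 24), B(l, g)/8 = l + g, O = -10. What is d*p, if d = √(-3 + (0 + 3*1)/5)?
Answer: 3*I*√15/28 ≈ 0.41496*I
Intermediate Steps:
d = 2*I*√15/5 (d = √(-3 + (0 + 3)*(⅕)) = √(-3 + 3*(⅕)) = √(-3 + ⅗) = √(-12/5) = 2*I*√15/5 ≈ 1.5492*I)
B(l, g) = 8*g + 8*l (B(l, g) = 8*(l + g) = 8*(g + l) = 8*g + 8*l)
p = 15/56 (p = 30/(8*24 + 8*(-10)) = 30/(192 - 80) = 30/112 = 30*(1/112) = 15/56 ≈ 0.26786)
d*p = (2*I*√15/5)*(15/56) = 3*I*√15/28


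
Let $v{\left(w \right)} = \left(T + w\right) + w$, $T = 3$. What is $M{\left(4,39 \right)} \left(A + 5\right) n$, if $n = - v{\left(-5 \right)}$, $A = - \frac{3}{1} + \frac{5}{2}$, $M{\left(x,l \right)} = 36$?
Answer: $1134$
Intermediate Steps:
$A = - \frac{1}{2}$ ($A = \left(-3\right) 1 + 5 \cdot \frac{1}{2} = -3 + \frac{5}{2} = - \frac{1}{2} \approx -0.5$)
$v{\left(w \right)} = 3 + 2 w$ ($v{\left(w \right)} = \left(3 + w\right) + w = 3 + 2 w$)
$n = 7$ ($n = - (3 + 2 \left(-5\right)) = - (3 - 10) = \left(-1\right) \left(-7\right) = 7$)
$M{\left(4,39 \right)} \left(A + 5\right) n = 36 \left(- \frac{1}{2} + 5\right) 7 = 36 \cdot \frac{9}{2} \cdot 7 = 36 \cdot \frac{63}{2} = 1134$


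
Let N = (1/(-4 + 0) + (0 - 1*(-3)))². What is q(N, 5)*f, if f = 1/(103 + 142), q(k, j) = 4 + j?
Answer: 9/245 ≈ 0.036735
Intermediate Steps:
N = 121/16 (N = (1/(-4) + (0 + 3))² = (-¼ + 3)² = (11/4)² = 121/16 ≈ 7.5625)
f = 1/245 ≈ 0.0040816
q(N, 5)*f = (4 + 5)*(1/245) = 9*(1/245) = 9/245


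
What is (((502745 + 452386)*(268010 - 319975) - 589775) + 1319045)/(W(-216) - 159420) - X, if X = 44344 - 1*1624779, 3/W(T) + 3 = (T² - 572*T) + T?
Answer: 17088744899099800/9033215459 ≈ 1.8918e+6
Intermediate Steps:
W(T) = 3/(-3 + T² - 571*T) (W(T) = 3/(-3 + ((T² - 572*T) + T)) = 3/(-3 + (T² - 571*T)) = 3/(-3 + T² - 571*T))
X = -1580435 (X = 44344 - 1624779 = -1580435)
(((502745 + 452386)*(268010 - 319975) - 589775) + 1319045)/(W(-216) - 159420) - X = (((502745 + 452386)*(268010 - 319975) - 589775) + 1319045)/(3/(-3 + (-216)² - 571*(-216)) - 159420) - 1*(-1580435) = ((955131*(-51965) - 589775) + 1319045)/(3/(-3 + 46656 + 123336) - 159420) + 1580435 = ((-49633382415 - 589775) + 1319045)/(3/169989 - 159420) + 1580435 = (-49633972190 + 1319045)/(3*(1/169989) - 159420) + 1580435 = -49632653145/(1/56663 - 159420) + 1580435 = -49632653145/(-9033215459/56663) + 1580435 = -49632653145*(-56663/9033215459) + 1580435 = 2812335025155135/9033215459 + 1580435 = 17088744899099800/9033215459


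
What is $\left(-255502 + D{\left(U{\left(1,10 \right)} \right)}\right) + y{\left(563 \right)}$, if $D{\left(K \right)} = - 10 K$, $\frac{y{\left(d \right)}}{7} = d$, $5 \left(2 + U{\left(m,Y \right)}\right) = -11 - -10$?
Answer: $-251539$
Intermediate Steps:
$U{\left(m,Y \right)} = - \frac{11}{5}$ ($U{\left(m,Y \right)} = -2 + \frac{-11 - -10}{5} = -2 + \frac{-11 + 10}{5} = -2 + \frac{1}{5} \left(-1\right) = -2 - \frac{1}{5} = - \frac{11}{5}$)
$y{\left(d \right)} = 7 d$
$\left(-255502 + D{\left(U{\left(1,10 \right)} \right)}\right) + y{\left(563 \right)} = \left(-255502 - -22\right) + 7 \cdot 563 = \left(-255502 + 22\right) + 3941 = -255480 + 3941 = -251539$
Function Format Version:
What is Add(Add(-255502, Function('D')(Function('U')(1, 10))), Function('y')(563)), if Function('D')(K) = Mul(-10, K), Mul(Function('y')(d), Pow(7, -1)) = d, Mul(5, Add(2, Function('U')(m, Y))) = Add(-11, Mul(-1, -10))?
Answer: -251539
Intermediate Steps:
Function('U')(m, Y) = Rational(-11, 5) (Function('U')(m, Y) = Add(-2, Mul(Rational(1, 5), Add(-11, Mul(-1, -10)))) = Add(-2, Mul(Rational(1, 5), Add(-11, 10))) = Add(-2, Mul(Rational(1, 5), -1)) = Add(-2, Rational(-1, 5)) = Rational(-11, 5))
Function('y')(d) = Mul(7, d)
Add(Add(-255502, Function('D')(Function('U')(1, 10))), Function('y')(563)) = Add(Add(-255502, Mul(-10, Rational(-11, 5))), Mul(7, 563)) = Add(Add(-255502, 22), 3941) = Add(-255480, 3941) = -251539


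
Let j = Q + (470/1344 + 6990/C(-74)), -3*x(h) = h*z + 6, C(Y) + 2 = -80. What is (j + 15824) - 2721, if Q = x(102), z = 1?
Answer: 357682979/27552 ≈ 12982.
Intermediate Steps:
C(Y) = -82 (C(Y) = -2 - 80 = -82)
x(h) = -2 - h/3 (x(h) = -(h*1 + 6)/3 = -(h + 6)/3 = -(6 + h)/3 = -2 - h/3)
Q = -36 (Q = -2 - ⅓*102 = -2 - 34 = -36)
j = -3330877/27552 (j = -36 + (470/1344 + 6990/(-82)) = -36 + (470*(1/1344) + 6990*(-1/82)) = -36 + (235/672 - 3495/41) = -36 - 2339005/27552 = -3330877/27552 ≈ -120.89)
(j + 15824) - 2721 = (-3330877/27552 + 15824) - 2721 = 432651971/27552 - 2721 = 357682979/27552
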